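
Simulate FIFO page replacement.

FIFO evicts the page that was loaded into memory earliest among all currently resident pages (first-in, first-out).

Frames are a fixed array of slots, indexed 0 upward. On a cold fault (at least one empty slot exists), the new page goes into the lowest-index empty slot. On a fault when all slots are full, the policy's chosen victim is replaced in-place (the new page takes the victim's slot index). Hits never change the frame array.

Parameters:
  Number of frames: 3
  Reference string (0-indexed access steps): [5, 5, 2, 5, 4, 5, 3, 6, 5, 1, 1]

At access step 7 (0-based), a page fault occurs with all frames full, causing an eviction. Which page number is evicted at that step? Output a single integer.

Answer: 2

Derivation:
Step 0: ref 5 -> FAULT, frames=[5,-,-]
Step 1: ref 5 -> HIT, frames=[5,-,-]
Step 2: ref 2 -> FAULT, frames=[5,2,-]
Step 3: ref 5 -> HIT, frames=[5,2,-]
Step 4: ref 4 -> FAULT, frames=[5,2,4]
Step 5: ref 5 -> HIT, frames=[5,2,4]
Step 6: ref 3 -> FAULT, evict 5, frames=[3,2,4]
Step 7: ref 6 -> FAULT, evict 2, frames=[3,6,4]
At step 7: evicted page 2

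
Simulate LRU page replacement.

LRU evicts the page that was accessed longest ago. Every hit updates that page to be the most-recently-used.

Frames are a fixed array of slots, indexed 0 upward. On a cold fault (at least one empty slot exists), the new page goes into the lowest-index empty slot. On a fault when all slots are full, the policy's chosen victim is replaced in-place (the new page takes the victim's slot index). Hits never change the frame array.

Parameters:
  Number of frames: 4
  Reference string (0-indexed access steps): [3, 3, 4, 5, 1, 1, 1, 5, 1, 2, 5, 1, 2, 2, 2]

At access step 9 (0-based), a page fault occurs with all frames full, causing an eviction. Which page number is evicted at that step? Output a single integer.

Step 0: ref 3 -> FAULT, frames=[3,-,-,-]
Step 1: ref 3 -> HIT, frames=[3,-,-,-]
Step 2: ref 4 -> FAULT, frames=[3,4,-,-]
Step 3: ref 5 -> FAULT, frames=[3,4,5,-]
Step 4: ref 1 -> FAULT, frames=[3,4,5,1]
Step 5: ref 1 -> HIT, frames=[3,4,5,1]
Step 6: ref 1 -> HIT, frames=[3,4,5,1]
Step 7: ref 5 -> HIT, frames=[3,4,5,1]
Step 8: ref 1 -> HIT, frames=[3,4,5,1]
Step 9: ref 2 -> FAULT, evict 3, frames=[2,4,5,1]
At step 9: evicted page 3

Answer: 3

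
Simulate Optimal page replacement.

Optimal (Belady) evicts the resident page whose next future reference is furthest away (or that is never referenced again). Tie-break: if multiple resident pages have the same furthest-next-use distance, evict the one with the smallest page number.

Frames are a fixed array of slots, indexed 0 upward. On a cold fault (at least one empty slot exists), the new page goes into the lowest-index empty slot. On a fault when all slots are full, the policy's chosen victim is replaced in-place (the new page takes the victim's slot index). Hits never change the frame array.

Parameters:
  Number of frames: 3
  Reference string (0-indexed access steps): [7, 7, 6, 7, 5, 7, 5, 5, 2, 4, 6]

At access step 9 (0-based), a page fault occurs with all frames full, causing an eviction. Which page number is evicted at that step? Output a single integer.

Answer: 2

Derivation:
Step 0: ref 7 -> FAULT, frames=[7,-,-]
Step 1: ref 7 -> HIT, frames=[7,-,-]
Step 2: ref 6 -> FAULT, frames=[7,6,-]
Step 3: ref 7 -> HIT, frames=[7,6,-]
Step 4: ref 5 -> FAULT, frames=[7,6,5]
Step 5: ref 7 -> HIT, frames=[7,6,5]
Step 6: ref 5 -> HIT, frames=[7,6,5]
Step 7: ref 5 -> HIT, frames=[7,6,5]
Step 8: ref 2 -> FAULT, evict 5, frames=[7,6,2]
Step 9: ref 4 -> FAULT, evict 2, frames=[7,6,4]
At step 9: evicted page 2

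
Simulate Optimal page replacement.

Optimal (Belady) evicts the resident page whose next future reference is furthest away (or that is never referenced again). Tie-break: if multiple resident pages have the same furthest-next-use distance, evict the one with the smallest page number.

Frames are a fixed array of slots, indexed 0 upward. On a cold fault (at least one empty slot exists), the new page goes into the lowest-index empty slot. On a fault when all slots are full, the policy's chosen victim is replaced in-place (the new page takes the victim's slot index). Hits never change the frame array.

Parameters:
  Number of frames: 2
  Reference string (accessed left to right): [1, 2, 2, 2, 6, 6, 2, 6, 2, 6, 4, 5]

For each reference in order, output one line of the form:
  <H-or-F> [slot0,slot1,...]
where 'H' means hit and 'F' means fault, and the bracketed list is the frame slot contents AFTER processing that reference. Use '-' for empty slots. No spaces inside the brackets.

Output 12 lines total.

F [1,-]
F [1,2]
H [1,2]
H [1,2]
F [6,2]
H [6,2]
H [6,2]
H [6,2]
H [6,2]
H [6,2]
F [6,4]
F [6,5]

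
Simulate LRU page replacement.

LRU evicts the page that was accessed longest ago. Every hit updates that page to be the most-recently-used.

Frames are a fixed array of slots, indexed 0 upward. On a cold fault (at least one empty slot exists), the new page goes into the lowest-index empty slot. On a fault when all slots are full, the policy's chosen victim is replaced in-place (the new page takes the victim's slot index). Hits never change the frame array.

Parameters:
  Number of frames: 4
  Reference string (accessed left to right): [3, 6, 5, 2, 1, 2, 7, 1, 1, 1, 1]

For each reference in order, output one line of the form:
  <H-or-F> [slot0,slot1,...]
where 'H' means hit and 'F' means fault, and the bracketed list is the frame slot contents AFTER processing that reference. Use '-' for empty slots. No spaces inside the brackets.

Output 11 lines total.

F [3,-,-,-]
F [3,6,-,-]
F [3,6,5,-]
F [3,6,5,2]
F [1,6,5,2]
H [1,6,5,2]
F [1,7,5,2]
H [1,7,5,2]
H [1,7,5,2]
H [1,7,5,2]
H [1,7,5,2]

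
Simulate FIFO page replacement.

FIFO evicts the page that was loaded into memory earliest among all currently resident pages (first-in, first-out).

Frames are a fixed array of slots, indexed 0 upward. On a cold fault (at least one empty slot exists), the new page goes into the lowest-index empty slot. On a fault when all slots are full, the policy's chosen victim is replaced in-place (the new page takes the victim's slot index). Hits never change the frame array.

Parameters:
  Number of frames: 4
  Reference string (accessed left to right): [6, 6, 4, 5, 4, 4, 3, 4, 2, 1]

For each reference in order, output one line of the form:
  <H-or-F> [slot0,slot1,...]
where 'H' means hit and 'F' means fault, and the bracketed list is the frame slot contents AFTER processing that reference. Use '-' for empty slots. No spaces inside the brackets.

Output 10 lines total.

F [6,-,-,-]
H [6,-,-,-]
F [6,4,-,-]
F [6,4,5,-]
H [6,4,5,-]
H [6,4,5,-]
F [6,4,5,3]
H [6,4,5,3]
F [2,4,5,3]
F [2,1,5,3]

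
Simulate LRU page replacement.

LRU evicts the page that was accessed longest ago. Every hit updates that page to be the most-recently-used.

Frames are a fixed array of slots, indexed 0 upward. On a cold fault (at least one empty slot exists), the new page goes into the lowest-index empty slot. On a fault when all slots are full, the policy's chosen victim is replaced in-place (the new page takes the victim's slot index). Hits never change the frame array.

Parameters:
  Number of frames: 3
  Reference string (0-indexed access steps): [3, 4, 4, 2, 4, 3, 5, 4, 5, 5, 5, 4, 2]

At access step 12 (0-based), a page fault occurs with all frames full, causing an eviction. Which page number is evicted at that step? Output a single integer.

Answer: 3

Derivation:
Step 0: ref 3 -> FAULT, frames=[3,-,-]
Step 1: ref 4 -> FAULT, frames=[3,4,-]
Step 2: ref 4 -> HIT, frames=[3,4,-]
Step 3: ref 2 -> FAULT, frames=[3,4,2]
Step 4: ref 4 -> HIT, frames=[3,4,2]
Step 5: ref 3 -> HIT, frames=[3,4,2]
Step 6: ref 5 -> FAULT, evict 2, frames=[3,4,5]
Step 7: ref 4 -> HIT, frames=[3,4,5]
Step 8: ref 5 -> HIT, frames=[3,4,5]
Step 9: ref 5 -> HIT, frames=[3,4,5]
Step 10: ref 5 -> HIT, frames=[3,4,5]
Step 11: ref 4 -> HIT, frames=[3,4,5]
Step 12: ref 2 -> FAULT, evict 3, frames=[2,4,5]
At step 12: evicted page 3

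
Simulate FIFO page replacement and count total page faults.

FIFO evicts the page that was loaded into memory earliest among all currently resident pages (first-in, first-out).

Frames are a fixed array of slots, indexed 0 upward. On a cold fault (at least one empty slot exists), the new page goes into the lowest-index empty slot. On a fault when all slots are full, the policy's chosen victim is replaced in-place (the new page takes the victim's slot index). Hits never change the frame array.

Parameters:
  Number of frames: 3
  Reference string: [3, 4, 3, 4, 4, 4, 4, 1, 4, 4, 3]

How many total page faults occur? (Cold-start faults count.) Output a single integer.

Answer: 3

Derivation:
Step 0: ref 3 → FAULT, frames=[3,-,-]
Step 1: ref 4 → FAULT, frames=[3,4,-]
Step 2: ref 3 → HIT, frames=[3,4,-]
Step 3: ref 4 → HIT, frames=[3,4,-]
Step 4: ref 4 → HIT, frames=[3,4,-]
Step 5: ref 4 → HIT, frames=[3,4,-]
Step 6: ref 4 → HIT, frames=[3,4,-]
Step 7: ref 1 → FAULT, frames=[3,4,1]
Step 8: ref 4 → HIT, frames=[3,4,1]
Step 9: ref 4 → HIT, frames=[3,4,1]
Step 10: ref 3 → HIT, frames=[3,4,1]
Total faults: 3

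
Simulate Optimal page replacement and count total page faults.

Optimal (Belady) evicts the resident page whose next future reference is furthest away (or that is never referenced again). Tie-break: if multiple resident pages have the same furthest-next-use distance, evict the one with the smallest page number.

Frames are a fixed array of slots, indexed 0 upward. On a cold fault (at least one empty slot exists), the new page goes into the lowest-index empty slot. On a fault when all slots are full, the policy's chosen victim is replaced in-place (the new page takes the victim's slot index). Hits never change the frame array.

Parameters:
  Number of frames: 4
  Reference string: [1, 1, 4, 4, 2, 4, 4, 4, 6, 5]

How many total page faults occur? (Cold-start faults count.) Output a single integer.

Answer: 5

Derivation:
Step 0: ref 1 → FAULT, frames=[1,-,-,-]
Step 1: ref 1 → HIT, frames=[1,-,-,-]
Step 2: ref 4 → FAULT, frames=[1,4,-,-]
Step 3: ref 4 → HIT, frames=[1,4,-,-]
Step 4: ref 2 → FAULT, frames=[1,4,2,-]
Step 5: ref 4 → HIT, frames=[1,4,2,-]
Step 6: ref 4 → HIT, frames=[1,4,2,-]
Step 7: ref 4 → HIT, frames=[1,4,2,-]
Step 8: ref 6 → FAULT, frames=[1,4,2,6]
Step 9: ref 5 → FAULT (evict 1), frames=[5,4,2,6]
Total faults: 5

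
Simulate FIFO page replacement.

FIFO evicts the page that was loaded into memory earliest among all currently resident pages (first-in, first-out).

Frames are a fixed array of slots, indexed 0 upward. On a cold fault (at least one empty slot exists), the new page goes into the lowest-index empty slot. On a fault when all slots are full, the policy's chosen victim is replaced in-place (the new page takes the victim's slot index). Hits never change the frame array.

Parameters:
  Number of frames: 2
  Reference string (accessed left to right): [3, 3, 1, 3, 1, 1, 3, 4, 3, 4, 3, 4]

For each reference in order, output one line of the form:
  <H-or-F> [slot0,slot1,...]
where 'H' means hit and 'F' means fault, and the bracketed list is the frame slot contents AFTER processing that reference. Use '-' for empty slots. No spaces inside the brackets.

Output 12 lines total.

F [3,-]
H [3,-]
F [3,1]
H [3,1]
H [3,1]
H [3,1]
H [3,1]
F [4,1]
F [4,3]
H [4,3]
H [4,3]
H [4,3]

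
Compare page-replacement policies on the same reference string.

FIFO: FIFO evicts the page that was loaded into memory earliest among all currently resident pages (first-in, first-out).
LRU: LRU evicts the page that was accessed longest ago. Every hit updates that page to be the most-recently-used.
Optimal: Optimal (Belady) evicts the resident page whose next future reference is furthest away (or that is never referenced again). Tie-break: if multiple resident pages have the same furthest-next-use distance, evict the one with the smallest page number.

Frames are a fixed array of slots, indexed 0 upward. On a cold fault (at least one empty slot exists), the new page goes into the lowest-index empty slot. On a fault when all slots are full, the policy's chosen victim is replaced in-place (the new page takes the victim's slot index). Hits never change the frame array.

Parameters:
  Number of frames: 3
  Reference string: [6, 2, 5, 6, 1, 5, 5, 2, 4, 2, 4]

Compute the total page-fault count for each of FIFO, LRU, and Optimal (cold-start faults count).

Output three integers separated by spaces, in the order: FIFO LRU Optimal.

Answer: 6 6 5

Derivation:
--- FIFO ---
  step 0: ref 6 -> FAULT, frames=[6,-,-] (faults so far: 1)
  step 1: ref 2 -> FAULT, frames=[6,2,-] (faults so far: 2)
  step 2: ref 5 -> FAULT, frames=[6,2,5] (faults so far: 3)
  step 3: ref 6 -> HIT, frames=[6,2,5] (faults so far: 3)
  step 4: ref 1 -> FAULT, evict 6, frames=[1,2,5] (faults so far: 4)
  step 5: ref 5 -> HIT, frames=[1,2,5] (faults so far: 4)
  step 6: ref 5 -> HIT, frames=[1,2,5] (faults so far: 4)
  step 7: ref 2 -> HIT, frames=[1,2,5] (faults so far: 4)
  step 8: ref 4 -> FAULT, evict 2, frames=[1,4,5] (faults so far: 5)
  step 9: ref 2 -> FAULT, evict 5, frames=[1,4,2] (faults so far: 6)
  step 10: ref 4 -> HIT, frames=[1,4,2] (faults so far: 6)
  FIFO total faults: 6
--- LRU ---
  step 0: ref 6 -> FAULT, frames=[6,-,-] (faults so far: 1)
  step 1: ref 2 -> FAULT, frames=[6,2,-] (faults so far: 2)
  step 2: ref 5 -> FAULT, frames=[6,2,5] (faults so far: 3)
  step 3: ref 6 -> HIT, frames=[6,2,5] (faults so far: 3)
  step 4: ref 1 -> FAULT, evict 2, frames=[6,1,5] (faults so far: 4)
  step 5: ref 5 -> HIT, frames=[6,1,5] (faults so far: 4)
  step 6: ref 5 -> HIT, frames=[6,1,5] (faults so far: 4)
  step 7: ref 2 -> FAULT, evict 6, frames=[2,1,5] (faults so far: 5)
  step 8: ref 4 -> FAULT, evict 1, frames=[2,4,5] (faults so far: 6)
  step 9: ref 2 -> HIT, frames=[2,4,5] (faults so far: 6)
  step 10: ref 4 -> HIT, frames=[2,4,5] (faults so far: 6)
  LRU total faults: 6
--- Optimal ---
  step 0: ref 6 -> FAULT, frames=[6,-,-] (faults so far: 1)
  step 1: ref 2 -> FAULT, frames=[6,2,-] (faults so far: 2)
  step 2: ref 5 -> FAULT, frames=[6,2,5] (faults so far: 3)
  step 3: ref 6 -> HIT, frames=[6,2,5] (faults so far: 3)
  step 4: ref 1 -> FAULT, evict 6, frames=[1,2,5] (faults so far: 4)
  step 5: ref 5 -> HIT, frames=[1,2,5] (faults so far: 4)
  step 6: ref 5 -> HIT, frames=[1,2,5] (faults so far: 4)
  step 7: ref 2 -> HIT, frames=[1,2,5] (faults so far: 4)
  step 8: ref 4 -> FAULT, evict 1, frames=[4,2,5] (faults so far: 5)
  step 9: ref 2 -> HIT, frames=[4,2,5] (faults so far: 5)
  step 10: ref 4 -> HIT, frames=[4,2,5] (faults so far: 5)
  Optimal total faults: 5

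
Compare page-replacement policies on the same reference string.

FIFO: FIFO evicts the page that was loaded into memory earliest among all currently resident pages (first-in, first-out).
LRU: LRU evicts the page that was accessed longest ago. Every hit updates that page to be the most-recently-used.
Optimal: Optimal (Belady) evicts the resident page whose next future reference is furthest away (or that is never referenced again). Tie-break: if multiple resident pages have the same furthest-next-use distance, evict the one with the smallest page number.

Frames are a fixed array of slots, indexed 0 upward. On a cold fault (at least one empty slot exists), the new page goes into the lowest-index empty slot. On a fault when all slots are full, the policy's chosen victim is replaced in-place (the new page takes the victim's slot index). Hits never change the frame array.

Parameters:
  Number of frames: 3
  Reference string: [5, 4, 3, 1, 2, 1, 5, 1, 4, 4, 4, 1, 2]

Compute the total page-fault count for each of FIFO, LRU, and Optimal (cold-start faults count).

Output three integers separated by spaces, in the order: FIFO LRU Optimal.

Answer: 9 8 6

Derivation:
--- FIFO ---
  step 0: ref 5 -> FAULT, frames=[5,-,-] (faults so far: 1)
  step 1: ref 4 -> FAULT, frames=[5,4,-] (faults so far: 2)
  step 2: ref 3 -> FAULT, frames=[5,4,3] (faults so far: 3)
  step 3: ref 1 -> FAULT, evict 5, frames=[1,4,3] (faults so far: 4)
  step 4: ref 2 -> FAULT, evict 4, frames=[1,2,3] (faults so far: 5)
  step 5: ref 1 -> HIT, frames=[1,2,3] (faults so far: 5)
  step 6: ref 5 -> FAULT, evict 3, frames=[1,2,5] (faults so far: 6)
  step 7: ref 1 -> HIT, frames=[1,2,5] (faults so far: 6)
  step 8: ref 4 -> FAULT, evict 1, frames=[4,2,5] (faults so far: 7)
  step 9: ref 4 -> HIT, frames=[4,2,5] (faults so far: 7)
  step 10: ref 4 -> HIT, frames=[4,2,5] (faults so far: 7)
  step 11: ref 1 -> FAULT, evict 2, frames=[4,1,5] (faults so far: 8)
  step 12: ref 2 -> FAULT, evict 5, frames=[4,1,2] (faults so far: 9)
  FIFO total faults: 9
--- LRU ---
  step 0: ref 5 -> FAULT, frames=[5,-,-] (faults so far: 1)
  step 1: ref 4 -> FAULT, frames=[5,4,-] (faults so far: 2)
  step 2: ref 3 -> FAULT, frames=[5,4,3] (faults so far: 3)
  step 3: ref 1 -> FAULT, evict 5, frames=[1,4,3] (faults so far: 4)
  step 4: ref 2 -> FAULT, evict 4, frames=[1,2,3] (faults so far: 5)
  step 5: ref 1 -> HIT, frames=[1,2,3] (faults so far: 5)
  step 6: ref 5 -> FAULT, evict 3, frames=[1,2,5] (faults so far: 6)
  step 7: ref 1 -> HIT, frames=[1,2,5] (faults so far: 6)
  step 8: ref 4 -> FAULT, evict 2, frames=[1,4,5] (faults so far: 7)
  step 9: ref 4 -> HIT, frames=[1,4,5] (faults so far: 7)
  step 10: ref 4 -> HIT, frames=[1,4,5] (faults so far: 7)
  step 11: ref 1 -> HIT, frames=[1,4,5] (faults so far: 7)
  step 12: ref 2 -> FAULT, evict 5, frames=[1,4,2] (faults so far: 8)
  LRU total faults: 8
--- Optimal ---
  step 0: ref 5 -> FAULT, frames=[5,-,-] (faults so far: 1)
  step 1: ref 4 -> FAULT, frames=[5,4,-] (faults so far: 2)
  step 2: ref 3 -> FAULT, frames=[5,4,3] (faults so far: 3)
  step 3: ref 1 -> FAULT, evict 3, frames=[5,4,1] (faults so far: 4)
  step 4: ref 2 -> FAULT, evict 4, frames=[5,2,1] (faults so far: 5)
  step 5: ref 1 -> HIT, frames=[5,2,1] (faults so far: 5)
  step 6: ref 5 -> HIT, frames=[5,2,1] (faults so far: 5)
  step 7: ref 1 -> HIT, frames=[5,2,1] (faults so far: 5)
  step 8: ref 4 -> FAULT, evict 5, frames=[4,2,1] (faults so far: 6)
  step 9: ref 4 -> HIT, frames=[4,2,1] (faults so far: 6)
  step 10: ref 4 -> HIT, frames=[4,2,1] (faults so far: 6)
  step 11: ref 1 -> HIT, frames=[4,2,1] (faults so far: 6)
  step 12: ref 2 -> HIT, frames=[4,2,1] (faults so far: 6)
  Optimal total faults: 6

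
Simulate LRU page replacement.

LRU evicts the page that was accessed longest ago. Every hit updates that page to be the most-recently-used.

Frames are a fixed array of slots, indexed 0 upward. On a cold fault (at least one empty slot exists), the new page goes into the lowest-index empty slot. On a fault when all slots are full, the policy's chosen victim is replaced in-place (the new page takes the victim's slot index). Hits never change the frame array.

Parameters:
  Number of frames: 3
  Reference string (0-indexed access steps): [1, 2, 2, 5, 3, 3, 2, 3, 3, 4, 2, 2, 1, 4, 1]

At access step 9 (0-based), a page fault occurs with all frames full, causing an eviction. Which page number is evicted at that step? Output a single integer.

Step 0: ref 1 -> FAULT, frames=[1,-,-]
Step 1: ref 2 -> FAULT, frames=[1,2,-]
Step 2: ref 2 -> HIT, frames=[1,2,-]
Step 3: ref 5 -> FAULT, frames=[1,2,5]
Step 4: ref 3 -> FAULT, evict 1, frames=[3,2,5]
Step 5: ref 3 -> HIT, frames=[3,2,5]
Step 6: ref 2 -> HIT, frames=[3,2,5]
Step 7: ref 3 -> HIT, frames=[3,2,5]
Step 8: ref 3 -> HIT, frames=[3,2,5]
Step 9: ref 4 -> FAULT, evict 5, frames=[3,2,4]
At step 9: evicted page 5

Answer: 5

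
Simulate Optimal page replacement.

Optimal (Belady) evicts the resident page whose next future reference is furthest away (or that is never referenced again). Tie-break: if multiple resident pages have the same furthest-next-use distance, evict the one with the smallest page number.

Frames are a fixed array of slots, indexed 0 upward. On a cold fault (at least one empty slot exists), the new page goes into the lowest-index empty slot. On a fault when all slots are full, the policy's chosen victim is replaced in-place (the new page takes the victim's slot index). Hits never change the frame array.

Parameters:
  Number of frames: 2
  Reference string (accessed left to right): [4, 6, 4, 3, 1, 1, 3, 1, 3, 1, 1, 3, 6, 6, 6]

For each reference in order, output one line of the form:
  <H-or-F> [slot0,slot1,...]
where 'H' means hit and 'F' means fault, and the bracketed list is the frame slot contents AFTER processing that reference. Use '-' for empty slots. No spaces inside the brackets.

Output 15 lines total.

F [4,-]
F [4,6]
H [4,6]
F [3,6]
F [3,1]
H [3,1]
H [3,1]
H [3,1]
H [3,1]
H [3,1]
H [3,1]
H [3,1]
F [3,6]
H [3,6]
H [3,6]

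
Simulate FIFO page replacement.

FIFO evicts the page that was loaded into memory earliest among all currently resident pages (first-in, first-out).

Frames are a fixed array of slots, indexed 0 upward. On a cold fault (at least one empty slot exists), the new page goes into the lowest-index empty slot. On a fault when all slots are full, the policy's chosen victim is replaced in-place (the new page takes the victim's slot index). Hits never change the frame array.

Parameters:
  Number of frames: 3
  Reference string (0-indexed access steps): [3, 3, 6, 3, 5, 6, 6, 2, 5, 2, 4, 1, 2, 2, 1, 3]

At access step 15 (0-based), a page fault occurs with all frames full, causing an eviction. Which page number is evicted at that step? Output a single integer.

Answer: 2

Derivation:
Step 0: ref 3 -> FAULT, frames=[3,-,-]
Step 1: ref 3 -> HIT, frames=[3,-,-]
Step 2: ref 6 -> FAULT, frames=[3,6,-]
Step 3: ref 3 -> HIT, frames=[3,6,-]
Step 4: ref 5 -> FAULT, frames=[3,6,5]
Step 5: ref 6 -> HIT, frames=[3,6,5]
Step 6: ref 6 -> HIT, frames=[3,6,5]
Step 7: ref 2 -> FAULT, evict 3, frames=[2,6,5]
Step 8: ref 5 -> HIT, frames=[2,6,5]
Step 9: ref 2 -> HIT, frames=[2,6,5]
Step 10: ref 4 -> FAULT, evict 6, frames=[2,4,5]
Step 11: ref 1 -> FAULT, evict 5, frames=[2,4,1]
Step 12: ref 2 -> HIT, frames=[2,4,1]
Step 13: ref 2 -> HIT, frames=[2,4,1]
Step 14: ref 1 -> HIT, frames=[2,4,1]
Step 15: ref 3 -> FAULT, evict 2, frames=[3,4,1]
At step 15: evicted page 2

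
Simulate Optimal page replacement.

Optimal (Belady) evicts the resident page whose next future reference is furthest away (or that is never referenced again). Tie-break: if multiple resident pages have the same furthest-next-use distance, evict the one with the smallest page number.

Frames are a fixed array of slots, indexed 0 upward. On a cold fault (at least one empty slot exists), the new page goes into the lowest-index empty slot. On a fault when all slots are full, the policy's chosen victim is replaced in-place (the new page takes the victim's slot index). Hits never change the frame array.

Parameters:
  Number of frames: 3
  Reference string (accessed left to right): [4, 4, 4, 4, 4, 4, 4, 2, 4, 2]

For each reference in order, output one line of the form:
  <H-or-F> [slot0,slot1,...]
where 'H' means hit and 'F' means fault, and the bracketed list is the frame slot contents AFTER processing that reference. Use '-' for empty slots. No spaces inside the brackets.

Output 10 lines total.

F [4,-,-]
H [4,-,-]
H [4,-,-]
H [4,-,-]
H [4,-,-]
H [4,-,-]
H [4,-,-]
F [4,2,-]
H [4,2,-]
H [4,2,-]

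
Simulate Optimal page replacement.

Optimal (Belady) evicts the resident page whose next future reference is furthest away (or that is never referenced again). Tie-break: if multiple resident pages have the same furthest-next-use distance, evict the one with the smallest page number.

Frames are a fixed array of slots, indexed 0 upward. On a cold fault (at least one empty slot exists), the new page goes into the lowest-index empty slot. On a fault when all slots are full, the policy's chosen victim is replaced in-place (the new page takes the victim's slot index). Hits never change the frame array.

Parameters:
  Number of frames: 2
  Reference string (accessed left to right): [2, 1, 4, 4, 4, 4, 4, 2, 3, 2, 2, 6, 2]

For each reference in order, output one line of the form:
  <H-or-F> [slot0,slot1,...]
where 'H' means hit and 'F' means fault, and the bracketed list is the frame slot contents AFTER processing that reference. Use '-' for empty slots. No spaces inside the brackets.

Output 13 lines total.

F [2,-]
F [2,1]
F [2,4]
H [2,4]
H [2,4]
H [2,4]
H [2,4]
H [2,4]
F [2,3]
H [2,3]
H [2,3]
F [2,6]
H [2,6]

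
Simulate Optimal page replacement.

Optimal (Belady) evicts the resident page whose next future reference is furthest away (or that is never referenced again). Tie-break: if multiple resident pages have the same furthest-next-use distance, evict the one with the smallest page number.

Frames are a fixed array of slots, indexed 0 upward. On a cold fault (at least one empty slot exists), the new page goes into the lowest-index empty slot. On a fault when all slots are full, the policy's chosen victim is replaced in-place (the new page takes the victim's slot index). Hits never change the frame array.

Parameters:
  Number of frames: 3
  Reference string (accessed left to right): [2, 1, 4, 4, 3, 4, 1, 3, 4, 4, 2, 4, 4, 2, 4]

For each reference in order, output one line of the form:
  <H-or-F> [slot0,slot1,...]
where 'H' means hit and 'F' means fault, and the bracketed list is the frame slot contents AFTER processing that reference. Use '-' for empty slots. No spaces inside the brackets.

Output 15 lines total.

F [2,-,-]
F [2,1,-]
F [2,1,4]
H [2,1,4]
F [3,1,4]
H [3,1,4]
H [3,1,4]
H [3,1,4]
H [3,1,4]
H [3,1,4]
F [3,2,4]
H [3,2,4]
H [3,2,4]
H [3,2,4]
H [3,2,4]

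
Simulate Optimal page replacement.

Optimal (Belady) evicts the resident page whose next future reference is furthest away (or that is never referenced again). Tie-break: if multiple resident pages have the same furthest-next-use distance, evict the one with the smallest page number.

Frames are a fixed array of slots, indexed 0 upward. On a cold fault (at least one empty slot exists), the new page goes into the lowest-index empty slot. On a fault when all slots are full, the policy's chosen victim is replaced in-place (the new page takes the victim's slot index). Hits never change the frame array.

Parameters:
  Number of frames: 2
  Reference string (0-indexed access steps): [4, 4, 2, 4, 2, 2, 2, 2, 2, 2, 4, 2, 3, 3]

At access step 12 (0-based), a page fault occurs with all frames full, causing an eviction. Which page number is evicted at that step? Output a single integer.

Answer: 2

Derivation:
Step 0: ref 4 -> FAULT, frames=[4,-]
Step 1: ref 4 -> HIT, frames=[4,-]
Step 2: ref 2 -> FAULT, frames=[4,2]
Step 3: ref 4 -> HIT, frames=[4,2]
Step 4: ref 2 -> HIT, frames=[4,2]
Step 5: ref 2 -> HIT, frames=[4,2]
Step 6: ref 2 -> HIT, frames=[4,2]
Step 7: ref 2 -> HIT, frames=[4,2]
Step 8: ref 2 -> HIT, frames=[4,2]
Step 9: ref 2 -> HIT, frames=[4,2]
Step 10: ref 4 -> HIT, frames=[4,2]
Step 11: ref 2 -> HIT, frames=[4,2]
Step 12: ref 3 -> FAULT, evict 2, frames=[4,3]
At step 12: evicted page 2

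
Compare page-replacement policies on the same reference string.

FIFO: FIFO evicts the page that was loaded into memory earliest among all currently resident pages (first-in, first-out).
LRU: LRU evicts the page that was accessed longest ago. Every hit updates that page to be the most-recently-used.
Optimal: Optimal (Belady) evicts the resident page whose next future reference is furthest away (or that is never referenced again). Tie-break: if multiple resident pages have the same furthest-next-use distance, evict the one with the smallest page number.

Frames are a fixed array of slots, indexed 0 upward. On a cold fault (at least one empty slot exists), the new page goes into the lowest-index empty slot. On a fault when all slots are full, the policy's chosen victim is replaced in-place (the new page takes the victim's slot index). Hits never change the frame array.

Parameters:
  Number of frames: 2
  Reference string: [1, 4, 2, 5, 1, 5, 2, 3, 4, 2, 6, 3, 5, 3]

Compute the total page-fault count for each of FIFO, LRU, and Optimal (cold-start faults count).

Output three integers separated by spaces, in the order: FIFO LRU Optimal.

--- FIFO ---
  step 0: ref 1 -> FAULT, frames=[1,-] (faults so far: 1)
  step 1: ref 4 -> FAULT, frames=[1,4] (faults so far: 2)
  step 2: ref 2 -> FAULT, evict 1, frames=[2,4] (faults so far: 3)
  step 3: ref 5 -> FAULT, evict 4, frames=[2,5] (faults so far: 4)
  step 4: ref 1 -> FAULT, evict 2, frames=[1,5] (faults so far: 5)
  step 5: ref 5 -> HIT, frames=[1,5] (faults so far: 5)
  step 6: ref 2 -> FAULT, evict 5, frames=[1,2] (faults so far: 6)
  step 7: ref 3 -> FAULT, evict 1, frames=[3,2] (faults so far: 7)
  step 8: ref 4 -> FAULT, evict 2, frames=[3,4] (faults so far: 8)
  step 9: ref 2 -> FAULT, evict 3, frames=[2,4] (faults so far: 9)
  step 10: ref 6 -> FAULT, evict 4, frames=[2,6] (faults so far: 10)
  step 11: ref 3 -> FAULT, evict 2, frames=[3,6] (faults so far: 11)
  step 12: ref 5 -> FAULT, evict 6, frames=[3,5] (faults so far: 12)
  step 13: ref 3 -> HIT, frames=[3,5] (faults so far: 12)
  FIFO total faults: 12
--- LRU ---
  step 0: ref 1 -> FAULT, frames=[1,-] (faults so far: 1)
  step 1: ref 4 -> FAULT, frames=[1,4] (faults so far: 2)
  step 2: ref 2 -> FAULT, evict 1, frames=[2,4] (faults so far: 3)
  step 3: ref 5 -> FAULT, evict 4, frames=[2,5] (faults so far: 4)
  step 4: ref 1 -> FAULT, evict 2, frames=[1,5] (faults so far: 5)
  step 5: ref 5 -> HIT, frames=[1,5] (faults so far: 5)
  step 6: ref 2 -> FAULT, evict 1, frames=[2,5] (faults so far: 6)
  step 7: ref 3 -> FAULT, evict 5, frames=[2,3] (faults so far: 7)
  step 8: ref 4 -> FAULT, evict 2, frames=[4,3] (faults so far: 8)
  step 9: ref 2 -> FAULT, evict 3, frames=[4,2] (faults so far: 9)
  step 10: ref 6 -> FAULT, evict 4, frames=[6,2] (faults so far: 10)
  step 11: ref 3 -> FAULT, evict 2, frames=[6,3] (faults so far: 11)
  step 12: ref 5 -> FAULT, evict 6, frames=[5,3] (faults so far: 12)
  step 13: ref 3 -> HIT, frames=[5,3] (faults so far: 12)
  LRU total faults: 12
--- Optimal ---
  step 0: ref 1 -> FAULT, frames=[1,-] (faults so far: 1)
  step 1: ref 4 -> FAULT, frames=[1,4] (faults so far: 2)
  step 2: ref 2 -> FAULT, evict 4, frames=[1,2] (faults so far: 3)
  step 3: ref 5 -> FAULT, evict 2, frames=[1,5] (faults so far: 4)
  step 4: ref 1 -> HIT, frames=[1,5] (faults so far: 4)
  step 5: ref 5 -> HIT, frames=[1,5] (faults so far: 4)
  step 6: ref 2 -> FAULT, evict 1, frames=[2,5] (faults so far: 5)
  step 7: ref 3 -> FAULT, evict 5, frames=[2,3] (faults so far: 6)
  step 8: ref 4 -> FAULT, evict 3, frames=[2,4] (faults so far: 7)
  step 9: ref 2 -> HIT, frames=[2,4] (faults so far: 7)
  step 10: ref 6 -> FAULT, evict 2, frames=[6,4] (faults so far: 8)
  step 11: ref 3 -> FAULT, evict 4, frames=[6,3] (faults so far: 9)
  step 12: ref 5 -> FAULT, evict 6, frames=[5,3] (faults so far: 10)
  step 13: ref 3 -> HIT, frames=[5,3] (faults so far: 10)
  Optimal total faults: 10

Answer: 12 12 10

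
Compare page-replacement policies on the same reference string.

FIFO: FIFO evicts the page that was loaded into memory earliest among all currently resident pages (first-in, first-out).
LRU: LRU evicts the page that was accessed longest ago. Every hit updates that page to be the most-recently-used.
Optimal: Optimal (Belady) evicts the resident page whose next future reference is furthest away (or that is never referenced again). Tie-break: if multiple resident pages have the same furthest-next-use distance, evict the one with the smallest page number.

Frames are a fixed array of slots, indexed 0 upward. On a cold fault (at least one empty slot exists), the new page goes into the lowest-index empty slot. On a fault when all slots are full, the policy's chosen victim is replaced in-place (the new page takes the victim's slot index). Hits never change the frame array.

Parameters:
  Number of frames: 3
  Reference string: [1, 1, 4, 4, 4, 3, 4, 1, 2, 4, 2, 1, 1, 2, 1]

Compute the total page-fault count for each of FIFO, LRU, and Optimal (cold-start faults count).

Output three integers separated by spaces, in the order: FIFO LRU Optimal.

--- FIFO ---
  step 0: ref 1 -> FAULT, frames=[1,-,-] (faults so far: 1)
  step 1: ref 1 -> HIT, frames=[1,-,-] (faults so far: 1)
  step 2: ref 4 -> FAULT, frames=[1,4,-] (faults so far: 2)
  step 3: ref 4 -> HIT, frames=[1,4,-] (faults so far: 2)
  step 4: ref 4 -> HIT, frames=[1,4,-] (faults so far: 2)
  step 5: ref 3 -> FAULT, frames=[1,4,3] (faults so far: 3)
  step 6: ref 4 -> HIT, frames=[1,4,3] (faults so far: 3)
  step 7: ref 1 -> HIT, frames=[1,4,3] (faults so far: 3)
  step 8: ref 2 -> FAULT, evict 1, frames=[2,4,3] (faults so far: 4)
  step 9: ref 4 -> HIT, frames=[2,4,3] (faults so far: 4)
  step 10: ref 2 -> HIT, frames=[2,4,3] (faults so far: 4)
  step 11: ref 1 -> FAULT, evict 4, frames=[2,1,3] (faults so far: 5)
  step 12: ref 1 -> HIT, frames=[2,1,3] (faults so far: 5)
  step 13: ref 2 -> HIT, frames=[2,1,3] (faults so far: 5)
  step 14: ref 1 -> HIT, frames=[2,1,3] (faults so far: 5)
  FIFO total faults: 5
--- LRU ---
  step 0: ref 1 -> FAULT, frames=[1,-,-] (faults so far: 1)
  step 1: ref 1 -> HIT, frames=[1,-,-] (faults so far: 1)
  step 2: ref 4 -> FAULT, frames=[1,4,-] (faults so far: 2)
  step 3: ref 4 -> HIT, frames=[1,4,-] (faults so far: 2)
  step 4: ref 4 -> HIT, frames=[1,4,-] (faults so far: 2)
  step 5: ref 3 -> FAULT, frames=[1,4,3] (faults so far: 3)
  step 6: ref 4 -> HIT, frames=[1,4,3] (faults so far: 3)
  step 7: ref 1 -> HIT, frames=[1,4,3] (faults so far: 3)
  step 8: ref 2 -> FAULT, evict 3, frames=[1,4,2] (faults so far: 4)
  step 9: ref 4 -> HIT, frames=[1,4,2] (faults so far: 4)
  step 10: ref 2 -> HIT, frames=[1,4,2] (faults so far: 4)
  step 11: ref 1 -> HIT, frames=[1,4,2] (faults so far: 4)
  step 12: ref 1 -> HIT, frames=[1,4,2] (faults so far: 4)
  step 13: ref 2 -> HIT, frames=[1,4,2] (faults so far: 4)
  step 14: ref 1 -> HIT, frames=[1,4,2] (faults so far: 4)
  LRU total faults: 4
--- Optimal ---
  step 0: ref 1 -> FAULT, frames=[1,-,-] (faults so far: 1)
  step 1: ref 1 -> HIT, frames=[1,-,-] (faults so far: 1)
  step 2: ref 4 -> FAULT, frames=[1,4,-] (faults so far: 2)
  step 3: ref 4 -> HIT, frames=[1,4,-] (faults so far: 2)
  step 4: ref 4 -> HIT, frames=[1,4,-] (faults so far: 2)
  step 5: ref 3 -> FAULT, frames=[1,4,3] (faults so far: 3)
  step 6: ref 4 -> HIT, frames=[1,4,3] (faults so far: 3)
  step 7: ref 1 -> HIT, frames=[1,4,3] (faults so far: 3)
  step 8: ref 2 -> FAULT, evict 3, frames=[1,4,2] (faults so far: 4)
  step 9: ref 4 -> HIT, frames=[1,4,2] (faults so far: 4)
  step 10: ref 2 -> HIT, frames=[1,4,2] (faults so far: 4)
  step 11: ref 1 -> HIT, frames=[1,4,2] (faults so far: 4)
  step 12: ref 1 -> HIT, frames=[1,4,2] (faults so far: 4)
  step 13: ref 2 -> HIT, frames=[1,4,2] (faults so far: 4)
  step 14: ref 1 -> HIT, frames=[1,4,2] (faults so far: 4)
  Optimal total faults: 4

Answer: 5 4 4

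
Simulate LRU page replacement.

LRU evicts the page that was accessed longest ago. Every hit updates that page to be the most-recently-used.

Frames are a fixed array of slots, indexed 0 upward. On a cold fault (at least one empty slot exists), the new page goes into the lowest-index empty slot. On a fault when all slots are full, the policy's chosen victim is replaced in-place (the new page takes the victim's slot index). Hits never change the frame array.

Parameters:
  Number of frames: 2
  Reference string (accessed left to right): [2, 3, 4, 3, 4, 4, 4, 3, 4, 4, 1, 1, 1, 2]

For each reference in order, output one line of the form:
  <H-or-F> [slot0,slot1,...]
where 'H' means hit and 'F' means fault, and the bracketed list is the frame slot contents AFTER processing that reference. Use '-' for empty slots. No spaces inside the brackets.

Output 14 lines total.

F [2,-]
F [2,3]
F [4,3]
H [4,3]
H [4,3]
H [4,3]
H [4,3]
H [4,3]
H [4,3]
H [4,3]
F [4,1]
H [4,1]
H [4,1]
F [2,1]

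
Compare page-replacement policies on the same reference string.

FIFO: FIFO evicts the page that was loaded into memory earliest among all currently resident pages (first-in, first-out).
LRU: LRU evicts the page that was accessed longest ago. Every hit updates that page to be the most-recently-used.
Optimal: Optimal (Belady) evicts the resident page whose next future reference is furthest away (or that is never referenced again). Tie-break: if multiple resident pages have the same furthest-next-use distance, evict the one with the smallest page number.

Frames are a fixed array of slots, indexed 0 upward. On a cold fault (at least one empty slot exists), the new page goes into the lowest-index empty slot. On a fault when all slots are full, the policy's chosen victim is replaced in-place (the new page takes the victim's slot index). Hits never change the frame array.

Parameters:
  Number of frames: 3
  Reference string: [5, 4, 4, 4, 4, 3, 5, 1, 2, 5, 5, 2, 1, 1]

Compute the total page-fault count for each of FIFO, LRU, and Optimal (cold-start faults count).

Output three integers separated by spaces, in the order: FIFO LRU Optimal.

--- FIFO ---
  step 0: ref 5 -> FAULT, frames=[5,-,-] (faults so far: 1)
  step 1: ref 4 -> FAULT, frames=[5,4,-] (faults so far: 2)
  step 2: ref 4 -> HIT, frames=[5,4,-] (faults so far: 2)
  step 3: ref 4 -> HIT, frames=[5,4,-] (faults so far: 2)
  step 4: ref 4 -> HIT, frames=[5,4,-] (faults so far: 2)
  step 5: ref 3 -> FAULT, frames=[5,4,3] (faults so far: 3)
  step 6: ref 5 -> HIT, frames=[5,4,3] (faults so far: 3)
  step 7: ref 1 -> FAULT, evict 5, frames=[1,4,3] (faults so far: 4)
  step 8: ref 2 -> FAULT, evict 4, frames=[1,2,3] (faults so far: 5)
  step 9: ref 5 -> FAULT, evict 3, frames=[1,2,5] (faults so far: 6)
  step 10: ref 5 -> HIT, frames=[1,2,5] (faults so far: 6)
  step 11: ref 2 -> HIT, frames=[1,2,5] (faults so far: 6)
  step 12: ref 1 -> HIT, frames=[1,2,5] (faults so far: 6)
  step 13: ref 1 -> HIT, frames=[1,2,5] (faults so far: 6)
  FIFO total faults: 6
--- LRU ---
  step 0: ref 5 -> FAULT, frames=[5,-,-] (faults so far: 1)
  step 1: ref 4 -> FAULT, frames=[5,4,-] (faults so far: 2)
  step 2: ref 4 -> HIT, frames=[5,4,-] (faults so far: 2)
  step 3: ref 4 -> HIT, frames=[5,4,-] (faults so far: 2)
  step 4: ref 4 -> HIT, frames=[5,4,-] (faults so far: 2)
  step 5: ref 3 -> FAULT, frames=[5,4,3] (faults so far: 3)
  step 6: ref 5 -> HIT, frames=[5,4,3] (faults so far: 3)
  step 7: ref 1 -> FAULT, evict 4, frames=[5,1,3] (faults so far: 4)
  step 8: ref 2 -> FAULT, evict 3, frames=[5,1,2] (faults so far: 5)
  step 9: ref 5 -> HIT, frames=[5,1,2] (faults so far: 5)
  step 10: ref 5 -> HIT, frames=[5,1,2] (faults so far: 5)
  step 11: ref 2 -> HIT, frames=[5,1,2] (faults so far: 5)
  step 12: ref 1 -> HIT, frames=[5,1,2] (faults so far: 5)
  step 13: ref 1 -> HIT, frames=[5,1,2] (faults so far: 5)
  LRU total faults: 5
--- Optimal ---
  step 0: ref 5 -> FAULT, frames=[5,-,-] (faults so far: 1)
  step 1: ref 4 -> FAULT, frames=[5,4,-] (faults so far: 2)
  step 2: ref 4 -> HIT, frames=[5,4,-] (faults so far: 2)
  step 3: ref 4 -> HIT, frames=[5,4,-] (faults so far: 2)
  step 4: ref 4 -> HIT, frames=[5,4,-] (faults so far: 2)
  step 5: ref 3 -> FAULT, frames=[5,4,3] (faults so far: 3)
  step 6: ref 5 -> HIT, frames=[5,4,3] (faults so far: 3)
  step 7: ref 1 -> FAULT, evict 3, frames=[5,4,1] (faults so far: 4)
  step 8: ref 2 -> FAULT, evict 4, frames=[5,2,1] (faults so far: 5)
  step 9: ref 5 -> HIT, frames=[5,2,1] (faults so far: 5)
  step 10: ref 5 -> HIT, frames=[5,2,1] (faults so far: 5)
  step 11: ref 2 -> HIT, frames=[5,2,1] (faults so far: 5)
  step 12: ref 1 -> HIT, frames=[5,2,1] (faults so far: 5)
  step 13: ref 1 -> HIT, frames=[5,2,1] (faults so far: 5)
  Optimal total faults: 5

Answer: 6 5 5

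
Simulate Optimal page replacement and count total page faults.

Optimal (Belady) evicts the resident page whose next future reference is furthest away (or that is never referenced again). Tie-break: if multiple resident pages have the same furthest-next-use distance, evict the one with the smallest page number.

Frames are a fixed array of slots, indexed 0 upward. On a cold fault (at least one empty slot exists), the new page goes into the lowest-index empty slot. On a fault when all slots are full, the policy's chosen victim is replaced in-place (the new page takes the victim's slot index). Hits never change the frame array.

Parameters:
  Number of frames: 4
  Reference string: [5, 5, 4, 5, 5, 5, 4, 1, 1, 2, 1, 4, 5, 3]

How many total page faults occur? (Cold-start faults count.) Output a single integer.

Step 0: ref 5 → FAULT, frames=[5,-,-,-]
Step 1: ref 5 → HIT, frames=[5,-,-,-]
Step 2: ref 4 → FAULT, frames=[5,4,-,-]
Step 3: ref 5 → HIT, frames=[5,4,-,-]
Step 4: ref 5 → HIT, frames=[5,4,-,-]
Step 5: ref 5 → HIT, frames=[5,4,-,-]
Step 6: ref 4 → HIT, frames=[5,4,-,-]
Step 7: ref 1 → FAULT, frames=[5,4,1,-]
Step 8: ref 1 → HIT, frames=[5,4,1,-]
Step 9: ref 2 → FAULT, frames=[5,4,1,2]
Step 10: ref 1 → HIT, frames=[5,4,1,2]
Step 11: ref 4 → HIT, frames=[5,4,1,2]
Step 12: ref 5 → HIT, frames=[5,4,1,2]
Step 13: ref 3 → FAULT (evict 1), frames=[5,4,3,2]
Total faults: 5

Answer: 5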